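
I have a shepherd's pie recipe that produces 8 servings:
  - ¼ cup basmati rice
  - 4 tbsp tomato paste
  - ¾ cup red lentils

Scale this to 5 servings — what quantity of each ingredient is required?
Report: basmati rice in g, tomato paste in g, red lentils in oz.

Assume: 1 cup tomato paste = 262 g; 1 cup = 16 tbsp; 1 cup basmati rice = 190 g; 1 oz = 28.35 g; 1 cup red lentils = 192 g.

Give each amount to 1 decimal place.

Scaling factor: 5/8 = 0.625.
basmati rice: 0.25 cup × 5/8 × 190 g/cup ≈ 29.7 g
tomato paste: 4 tbsp × 5/8 ÷ 16 tbsp/cup × 262 g/cup ≈ 40.9 g
red lentils: 0.75 cup × 5/8 × 192 g/cup ÷ 28.35 g/oz ≈ 3.2 oz

basmati rice: 29.7 g; tomato paste: 40.9 g; red lentils: 3.2 oz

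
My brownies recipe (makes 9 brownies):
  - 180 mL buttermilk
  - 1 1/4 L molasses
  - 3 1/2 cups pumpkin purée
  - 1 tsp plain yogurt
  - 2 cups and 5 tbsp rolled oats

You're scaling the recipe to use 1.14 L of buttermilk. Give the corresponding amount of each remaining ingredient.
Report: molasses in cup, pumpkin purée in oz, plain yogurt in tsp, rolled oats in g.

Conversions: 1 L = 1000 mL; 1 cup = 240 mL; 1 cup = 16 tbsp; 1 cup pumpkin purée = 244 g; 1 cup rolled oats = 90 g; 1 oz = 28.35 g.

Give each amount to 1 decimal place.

molasses: 33.0 cup; pumpkin purée: 190.8 oz; plain yogurt: 6.3 tsp; rolled oats: 1318.1 g

The original recipe has 0.18 L of buttermilk, so the scaling factor is 1.14 ÷ 0.18 = 19/3.
molasses: 1.25 L × 19/3 × 1000 mL/L ÷ 240 mL/cup ≈ 33.0 cup
pumpkin purée: 3.5 cup × 19/3 × 244 g/cup ÷ 28.35 g/oz ≈ 190.8 oz
plain yogurt: 1 tsp × 19/3 ≈ 6.3 tsp
rolled oats: (2 cup + 5 tbsp = 2.3125 cup) × 19/3 × 90 g/cup ≈ 1318.1 g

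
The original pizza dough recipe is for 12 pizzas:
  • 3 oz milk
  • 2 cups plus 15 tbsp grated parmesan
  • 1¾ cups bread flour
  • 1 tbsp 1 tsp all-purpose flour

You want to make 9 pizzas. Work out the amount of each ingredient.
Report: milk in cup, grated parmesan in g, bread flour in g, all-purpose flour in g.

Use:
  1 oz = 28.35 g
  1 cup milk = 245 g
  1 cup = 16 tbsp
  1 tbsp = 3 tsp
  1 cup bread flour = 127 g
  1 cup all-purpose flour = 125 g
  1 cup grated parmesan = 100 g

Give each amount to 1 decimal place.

milk: 0.3 cup; grated parmesan: 220.3 g; bread flour: 166.7 g; all-purpose flour: 7.8 g

Scaling factor: 9/12 = 3/4 = 0.75.
milk: 3 oz × 3/4 × 28.35 g/oz ÷ 245 g/cup ≈ 0.3 cup
grated parmesan: (2 cup + 15 tbsp = 2.9375 cup) × 3/4 × 100 g/cup ≈ 220.3 g
bread flour: 1.75 cup × 3/4 × 127 g/cup ≈ 166.7 g
all-purpose flour: (1 tbsp + 1 tsp = 4/3 tbsp) × 3/4 ÷ 16 tbsp/cup × 125 g/cup ≈ 7.8 g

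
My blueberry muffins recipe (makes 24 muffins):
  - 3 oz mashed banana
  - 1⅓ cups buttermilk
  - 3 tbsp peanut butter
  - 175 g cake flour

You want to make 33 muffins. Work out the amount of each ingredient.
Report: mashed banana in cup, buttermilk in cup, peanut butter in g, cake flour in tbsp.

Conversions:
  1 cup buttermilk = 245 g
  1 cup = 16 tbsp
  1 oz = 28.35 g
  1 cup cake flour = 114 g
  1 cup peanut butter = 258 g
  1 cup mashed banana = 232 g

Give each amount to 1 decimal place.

Scaling factor: 33/24 = 11/8 = 1.375.
mashed banana: 3 oz × 11/8 × 28.35 g/oz ÷ 232 g/cup ≈ 0.5 cup
buttermilk: 4/3 cup × 11/8 ≈ 1.8 cup
peanut butter: 3 tbsp × 11/8 ÷ 16 tbsp/cup × 258 g/cup ≈ 66.5 g
cake flour: 175 g × 11/8 ÷ 114 g/cup × 16 tbsp/cup ≈ 33.8 tbsp

mashed banana: 0.5 cup; buttermilk: 1.8 cup; peanut butter: 66.5 g; cake flour: 33.8 tbsp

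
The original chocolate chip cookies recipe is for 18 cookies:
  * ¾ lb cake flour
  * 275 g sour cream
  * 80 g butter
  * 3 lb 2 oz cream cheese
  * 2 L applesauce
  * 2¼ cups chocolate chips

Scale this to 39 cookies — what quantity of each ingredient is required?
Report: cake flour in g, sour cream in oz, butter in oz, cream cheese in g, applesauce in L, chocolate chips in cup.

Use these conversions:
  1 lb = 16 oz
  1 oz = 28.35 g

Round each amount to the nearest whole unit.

Scaling factor: 39/18 = 13/6.
cake flour: 0.75 lb × 13/6 × 16 oz/lb × 28.35 g/oz ≈ 737 g
sour cream: 275 g × 13/6 ÷ 28.35 g/oz ≈ 21 oz
butter: 80 g × 13/6 ÷ 28.35 g/oz ≈ 6 oz
cream cheese: (3 lb + 2 oz = 3.125 lb) × 13/6 × 16 oz/lb × 28.35 g/oz ≈ 3071 g
applesauce: 2 L × 13/6 ≈ 4 L
chocolate chips: 2.25 cup × 13/6 ≈ 5 cup

cake flour: 737 g; sour cream: 21 oz; butter: 6 oz; cream cheese: 3071 g; applesauce: 4 L; chocolate chips: 5 cup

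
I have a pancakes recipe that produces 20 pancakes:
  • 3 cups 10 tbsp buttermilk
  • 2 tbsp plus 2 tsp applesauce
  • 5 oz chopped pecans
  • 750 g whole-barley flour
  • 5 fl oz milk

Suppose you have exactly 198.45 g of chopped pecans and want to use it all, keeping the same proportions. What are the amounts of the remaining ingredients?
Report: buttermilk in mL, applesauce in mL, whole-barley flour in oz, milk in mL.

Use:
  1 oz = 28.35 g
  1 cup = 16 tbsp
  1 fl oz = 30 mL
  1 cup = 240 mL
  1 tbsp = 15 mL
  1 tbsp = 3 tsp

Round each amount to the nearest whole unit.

The original recipe has 141.75 g of chopped pecans, so the scaling factor is 198.45 ÷ 141.75 = 7/5 = 1.4.
buttermilk: (3 cup + 10 tbsp = 3.625 cup) × 7/5 × 240 mL/cup = 1218 mL
applesauce: (2 tbsp + 2 tsp = 8/3 tbsp) × 7/5 × 15 mL/tbsp = 56 mL
whole-barley flour: 750 g × 7/5 ÷ 28.35 g/oz ≈ 37 oz
milk: 5 fl oz × 7/5 × 30 mL/fl oz = 210 mL

buttermilk: 1218 mL; applesauce: 56 mL; whole-barley flour: 37 oz; milk: 210 mL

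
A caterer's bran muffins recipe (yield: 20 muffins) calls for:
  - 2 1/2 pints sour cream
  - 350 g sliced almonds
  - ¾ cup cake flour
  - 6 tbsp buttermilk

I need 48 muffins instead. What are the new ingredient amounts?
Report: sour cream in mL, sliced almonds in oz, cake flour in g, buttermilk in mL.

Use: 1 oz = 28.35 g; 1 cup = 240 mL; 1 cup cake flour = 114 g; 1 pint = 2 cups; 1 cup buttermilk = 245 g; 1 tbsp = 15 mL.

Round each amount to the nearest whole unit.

Scaling factor: 48/20 = 12/5 = 2.4.
sour cream: 2.5 pint × 12/5 × 2 cup/pint × 240 mL/cup = 2880 mL
sliced almonds: 350 g × 12/5 ÷ 28.35 g/oz ≈ 30 oz
cake flour: 0.75 cup × 12/5 × 114 g/cup ≈ 205 g
buttermilk: 6 tbsp × 12/5 × 15 mL/tbsp = 216 mL

sour cream: 2880 mL; sliced almonds: 30 oz; cake flour: 205 g; buttermilk: 216 mL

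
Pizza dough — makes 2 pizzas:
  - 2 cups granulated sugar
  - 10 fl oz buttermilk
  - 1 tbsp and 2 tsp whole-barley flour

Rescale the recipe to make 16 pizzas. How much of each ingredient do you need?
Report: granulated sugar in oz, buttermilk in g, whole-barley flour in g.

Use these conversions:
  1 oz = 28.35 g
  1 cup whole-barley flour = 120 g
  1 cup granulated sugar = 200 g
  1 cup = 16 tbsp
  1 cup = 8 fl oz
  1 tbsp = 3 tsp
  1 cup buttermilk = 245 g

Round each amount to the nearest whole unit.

Scaling factor: 16/2 = 8.
granulated sugar: 2 cup × 8 × 200 g/cup ÷ 28.35 g/oz ≈ 113 oz
buttermilk: 10 fl oz × 8 ÷ 8 fl oz/cup × 245 g/cup = 2450 g
whole-barley flour: (1 tbsp + 2 tsp = 5/3 tbsp) × 8 ÷ 16 tbsp/cup × 120 g/cup = 100 g

granulated sugar: 113 oz; buttermilk: 2450 g; whole-barley flour: 100 g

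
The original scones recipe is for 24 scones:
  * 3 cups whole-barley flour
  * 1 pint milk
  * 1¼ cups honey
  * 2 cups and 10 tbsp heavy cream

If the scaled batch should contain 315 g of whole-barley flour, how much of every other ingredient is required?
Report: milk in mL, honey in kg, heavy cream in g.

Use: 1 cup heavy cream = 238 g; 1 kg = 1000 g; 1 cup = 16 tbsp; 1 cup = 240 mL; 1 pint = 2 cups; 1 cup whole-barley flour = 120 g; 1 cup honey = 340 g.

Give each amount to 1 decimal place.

milk: 420.0 mL; honey: 0.4 kg; heavy cream: 546.7 g

The original recipe has 360 g of whole-barley flour, so the scaling factor is 315 ÷ 360 = 7/8 = 0.875.
milk: 1 pint × 7/8 × 2 cup/pint × 240 mL/cup = 420.0 mL
honey: 1.25 cup × 7/8 × 340 g/cup ÷ 1000 g/kg ≈ 0.4 kg
heavy cream: (2 cup + 10 tbsp = 2.625 cup) × 7/8 × 238 g/cup ≈ 546.7 g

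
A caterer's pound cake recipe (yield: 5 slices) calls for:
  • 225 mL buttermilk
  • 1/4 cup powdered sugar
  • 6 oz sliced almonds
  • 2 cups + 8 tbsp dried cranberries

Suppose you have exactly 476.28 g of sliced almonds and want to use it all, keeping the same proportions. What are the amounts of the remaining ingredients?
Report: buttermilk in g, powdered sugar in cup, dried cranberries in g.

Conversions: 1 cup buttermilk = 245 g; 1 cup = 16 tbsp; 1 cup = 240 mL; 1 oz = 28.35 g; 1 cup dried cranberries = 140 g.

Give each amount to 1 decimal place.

buttermilk: 643.1 g; powdered sugar: 0.7 cup; dried cranberries: 980.0 g

The original recipe has 170.1 g of sliced almonds, so the scaling factor is 476.28 ÷ 170.1 = 14/5 = 2.8.
buttermilk: 225 mL × 14/5 ÷ 240 mL/cup × 245 g/cup ≈ 643.1 g
powdered sugar: 0.25 cup × 14/5 = 0.7 cup
dried cranberries: (2 cup + 8 tbsp = 2.5 cup) × 14/5 × 140 g/cup = 980.0 g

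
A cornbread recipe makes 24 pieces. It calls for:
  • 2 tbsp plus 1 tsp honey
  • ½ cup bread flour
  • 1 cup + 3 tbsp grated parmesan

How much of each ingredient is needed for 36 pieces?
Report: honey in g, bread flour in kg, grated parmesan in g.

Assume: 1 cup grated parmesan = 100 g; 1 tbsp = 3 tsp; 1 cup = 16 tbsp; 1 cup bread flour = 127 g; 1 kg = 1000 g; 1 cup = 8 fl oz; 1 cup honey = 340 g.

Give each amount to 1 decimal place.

honey: 74.4 g; bread flour: 0.1 kg; grated parmesan: 178.1 g

Scaling factor: 36/24 = 3/2 = 1.5.
honey: (2 tbsp + 1 tsp = 7/3 tbsp) × 3/2 ÷ 16 tbsp/cup × 340 g/cup ≈ 74.4 g
bread flour: 0.5 cup × 3/2 × 127 g/cup ÷ 1000 g/kg ≈ 0.1 kg
grated parmesan: (1 cup + 3 tbsp = 1.1875 cup) × 3/2 × 100 g/cup ≈ 178.1 g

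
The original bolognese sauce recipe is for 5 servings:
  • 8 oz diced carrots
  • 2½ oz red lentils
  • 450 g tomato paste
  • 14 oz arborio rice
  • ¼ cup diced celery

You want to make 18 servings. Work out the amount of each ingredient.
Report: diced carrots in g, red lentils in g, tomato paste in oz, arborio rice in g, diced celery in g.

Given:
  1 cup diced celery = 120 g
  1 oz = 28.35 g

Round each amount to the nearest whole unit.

diced carrots: 816 g; red lentils: 255 g; tomato paste: 57 oz; arborio rice: 1429 g; diced celery: 108 g

Scaling factor: 18/5 = 3.6.
diced carrots: 8 oz × 18/5 × 28.35 g/oz ≈ 816 g
red lentils: 2.5 oz × 18/5 × 28.35 g/oz ≈ 255 g
tomato paste: 450 g × 18/5 ÷ 28.35 g/oz ≈ 57 oz
arborio rice: 14 oz × 18/5 × 28.35 g/oz ≈ 1429 g
diced celery: 0.25 cup × 18/5 × 120 g/cup = 108 g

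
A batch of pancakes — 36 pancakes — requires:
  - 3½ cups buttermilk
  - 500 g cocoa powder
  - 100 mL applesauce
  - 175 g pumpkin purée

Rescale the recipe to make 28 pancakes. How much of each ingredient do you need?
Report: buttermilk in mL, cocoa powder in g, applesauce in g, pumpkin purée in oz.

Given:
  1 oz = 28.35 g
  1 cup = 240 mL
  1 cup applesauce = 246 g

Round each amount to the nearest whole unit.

buttermilk: 653 mL; cocoa powder: 389 g; applesauce: 80 g; pumpkin purée: 5 oz

Scaling factor: 28/36 = 7/9.
buttermilk: 3.5 cup × 7/9 × 240 mL/cup ≈ 653 mL
cocoa powder: 500 g × 7/9 ≈ 389 g
applesauce: 100 mL × 7/9 ÷ 240 mL/cup × 246 g/cup ≈ 80 g
pumpkin purée: 175 g × 7/9 ÷ 28.35 g/oz ≈ 5 oz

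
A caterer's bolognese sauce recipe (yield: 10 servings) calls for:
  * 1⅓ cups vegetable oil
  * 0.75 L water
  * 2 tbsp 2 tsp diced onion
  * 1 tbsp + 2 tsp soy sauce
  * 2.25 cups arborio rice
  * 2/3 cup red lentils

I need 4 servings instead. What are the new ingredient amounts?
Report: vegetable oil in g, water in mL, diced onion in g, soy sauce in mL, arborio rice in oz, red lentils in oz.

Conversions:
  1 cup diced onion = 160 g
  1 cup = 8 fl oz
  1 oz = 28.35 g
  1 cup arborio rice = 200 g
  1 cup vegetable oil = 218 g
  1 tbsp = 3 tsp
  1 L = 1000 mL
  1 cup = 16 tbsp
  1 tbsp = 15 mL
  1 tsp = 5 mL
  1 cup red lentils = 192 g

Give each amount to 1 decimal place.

Scaling factor: 4/10 = 2/5 = 0.4.
vegetable oil: 4/3 cup × 2/5 × 218 g/cup ≈ 116.3 g
water: 0.75 L × 2/5 × 1000 mL/L = 300.0 mL
diced onion: (2 tbsp + 2 tsp = 8/3 tbsp) × 2/5 ÷ 16 tbsp/cup × 160 g/cup ≈ 10.7 g
soy sauce: (1 tbsp + 2 tsp = 5/3 tbsp) × 2/5 × 15 mL/tbsp = 10.0 mL
arborio rice: 2.25 cup × 2/5 × 200 g/cup ÷ 28.35 g/oz ≈ 6.3 oz
red lentils: 2/3 cup × 2/5 × 192 g/cup ÷ 28.35 g/oz ≈ 1.8 oz

vegetable oil: 116.3 g; water: 300.0 mL; diced onion: 10.7 g; soy sauce: 10.0 mL; arborio rice: 6.3 oz; red lentils: 1.8 oz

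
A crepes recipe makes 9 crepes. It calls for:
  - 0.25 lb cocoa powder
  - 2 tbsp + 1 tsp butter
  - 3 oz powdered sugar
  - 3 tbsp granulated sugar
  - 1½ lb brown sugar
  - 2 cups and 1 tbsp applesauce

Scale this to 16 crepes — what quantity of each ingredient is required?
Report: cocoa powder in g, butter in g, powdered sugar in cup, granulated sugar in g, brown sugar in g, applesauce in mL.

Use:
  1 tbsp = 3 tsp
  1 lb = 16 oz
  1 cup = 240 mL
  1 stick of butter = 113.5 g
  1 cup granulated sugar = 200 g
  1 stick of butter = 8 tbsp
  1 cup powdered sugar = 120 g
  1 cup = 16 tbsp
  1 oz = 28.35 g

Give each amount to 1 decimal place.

Scaling factor: 16/9.
cocoa powder: 0.25 lb × 16/9 × 16 oz/lb × 28.35 g/oz = 201.6 g
butter: (2 tbsp + 1 tsp = 7/3 tbsp) × 16/9 ÷ 8 tbsp/stick × 113.5 g/stick ≈ 58.9 g
powdered sugar: 3 oz × 16/9 × 28.35 g/oz ÷ 120 g/cup ≈ 1.3 cup
granulated sugar: 3 tbsp × 16/9 ÷ 16 tbsp/cup × 200 g/cup ≈ 66.7 g
brown sugar: 1.5 lb × 16/9 × 16 oz/lb × 28.35 g/oz = 1209.6 g
applesauce: (2 cup + 1 tbsp = 2.0625 cup) × 16/9 × 240 mL/cup = 880.0 mL

cocoa powder: 201.6 g; butter: 58.9 g; powdered sugar: 1.3 cup; granulated sugar: 66.7 g; brown sugar: 1209.6 g; applesauce: 880.0 mL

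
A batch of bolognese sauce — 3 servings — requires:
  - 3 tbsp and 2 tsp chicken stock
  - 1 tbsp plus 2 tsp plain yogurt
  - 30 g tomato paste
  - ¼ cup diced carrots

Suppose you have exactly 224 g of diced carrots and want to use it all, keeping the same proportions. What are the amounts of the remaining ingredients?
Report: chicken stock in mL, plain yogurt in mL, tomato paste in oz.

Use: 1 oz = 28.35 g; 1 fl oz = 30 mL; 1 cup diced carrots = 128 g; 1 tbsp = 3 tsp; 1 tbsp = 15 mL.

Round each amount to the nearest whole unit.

chicken stock: 385 mL; plain yogurt: 175 mL; tomato paste: 7 oz

The original recipe has 32 g of diced carrots, so the scaling factor is 224 ÷ 32 = 7.
chicken stock: (3 tbsp + 2 tsp = 11/3 tbsp) × 7 × 15 mL/tbsp = 385 mL
plain yogurt: (1 tbsp + 2 tsp = 5/3 tbsp) × 7 × 15 mL/tbsp = 175 mL
tomato paste: 30 g × 7 ÷ 28.35 g/oz ≈ 7 oz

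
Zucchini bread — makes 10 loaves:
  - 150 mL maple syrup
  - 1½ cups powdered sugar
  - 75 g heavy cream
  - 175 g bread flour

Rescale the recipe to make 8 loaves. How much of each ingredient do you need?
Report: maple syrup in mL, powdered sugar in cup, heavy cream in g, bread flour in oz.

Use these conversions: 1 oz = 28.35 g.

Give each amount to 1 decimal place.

Scaling factor: 8/10 = 4/5 = 0.8.
maple syrup: 150 mL × 4/5 = 120.0 mL
powdered sugar: 1.5 cup × 4/5 = 1.2 cup
heavy cream: 75 g × 4/5 = 60.0 g
bread flour: 175 g × 4/5 ÷ 28.35 g/oz ≈ 4.9 oz

maple syrup: 120.0 mL; powdered sugar: 1.2 cup; heavy cream: 60.0 g; bread flour: 4.9 oz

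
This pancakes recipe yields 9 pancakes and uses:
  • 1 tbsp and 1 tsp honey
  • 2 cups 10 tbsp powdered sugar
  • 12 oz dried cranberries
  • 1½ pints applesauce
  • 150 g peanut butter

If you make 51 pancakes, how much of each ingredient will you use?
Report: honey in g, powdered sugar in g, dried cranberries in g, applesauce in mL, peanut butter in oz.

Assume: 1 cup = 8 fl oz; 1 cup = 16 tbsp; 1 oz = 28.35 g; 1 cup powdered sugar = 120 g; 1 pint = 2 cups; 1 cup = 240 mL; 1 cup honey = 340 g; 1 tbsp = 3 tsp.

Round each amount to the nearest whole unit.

Scaling factor: 51/9 = 17/3.
honey: (1 tbsp + 1 tsp = 4/3 tbsp) × 17/3 ÷ 16 tbsp/cup × 340 g/cup ≈ 161 g
powdered sugar: (2 cup + 10 tbsp = 2.625 cup) × 17/3 × 120 g/cup = 1785 g
dried cranberries: 12 oz × 17/3 × 28.35 g/oz ≈ 1928 g
applesauce: 1.5 pint × 17/3 × 2 cup/pint × 240 mL/cup = 4080 mL
peanut butter: 150 g × 17/3 ÷ 28.35 g/oz ≈ 30 oz

honey: 161 g; powdered sugar: 1785 g; dried cranberries: 1928 g; applesauce: 4080 mL; peanut butter: 30 oz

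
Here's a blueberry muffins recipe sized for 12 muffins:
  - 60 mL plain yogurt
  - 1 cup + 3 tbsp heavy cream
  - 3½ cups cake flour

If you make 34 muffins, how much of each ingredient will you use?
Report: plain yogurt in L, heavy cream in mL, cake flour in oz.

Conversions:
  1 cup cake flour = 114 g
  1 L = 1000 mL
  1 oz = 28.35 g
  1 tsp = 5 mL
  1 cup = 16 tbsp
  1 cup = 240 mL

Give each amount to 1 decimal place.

plain yogurt: 0.2 L; heavy cream: 807.5 mL; cake flour: 39.9 oz

Scaling factor: 34/12 = 17/6.
plain yogurt: 60 mL × 17/6 ÷ 1000 mL/L ≈ 0.2 L
heavy cream: (1 cup + 3 tbsp = 1.1875 cup) × 17/6 × 240 mL/cup = 807.5 mL
cake flour: 3.5 cup × 17/6 × 114 g/cup ÷ 28.35 g/oz ≈ 39.9 oz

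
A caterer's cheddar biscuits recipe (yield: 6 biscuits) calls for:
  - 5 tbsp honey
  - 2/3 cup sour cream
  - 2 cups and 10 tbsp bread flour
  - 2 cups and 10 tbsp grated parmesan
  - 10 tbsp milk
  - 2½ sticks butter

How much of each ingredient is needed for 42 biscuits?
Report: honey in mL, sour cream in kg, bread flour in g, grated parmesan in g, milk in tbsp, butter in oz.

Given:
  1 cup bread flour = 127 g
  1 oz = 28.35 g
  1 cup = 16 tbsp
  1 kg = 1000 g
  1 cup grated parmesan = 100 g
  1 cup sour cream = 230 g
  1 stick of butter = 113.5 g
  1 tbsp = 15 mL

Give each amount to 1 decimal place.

honey: 525.0 mL; sour cream: 1.1 kg; bread flour: 2333.6 g; grated parmesan: 1837.5 g; milk: 70.0 tbsp; butter: 70.1 oz

Scaling factor: 42/6 = 7.
honey: 5 tbsp × 7 × 15 mL/tbsp = 525.0 mL
sour cream: 2/3 cup × 7 × 230 g/cup ÷ 1000 g/kg ≈ 1.1 kg
bread flour: (2 cup + 10 tbsp = 2.625 cup) × 7 × 127 g/cup ≈ 2333.6 g
grated parmesan: (2 cup + 10 tbsp = 2.625 cup) × 7 × 100 g/cup = 1837.5 g
milk: 10 tbsp × 7 = 70.0 tbsp
butter: 2.5 stick × 7 × 113.5 g/stick ÷ 28.35 g/oz ≈ 70.1 oz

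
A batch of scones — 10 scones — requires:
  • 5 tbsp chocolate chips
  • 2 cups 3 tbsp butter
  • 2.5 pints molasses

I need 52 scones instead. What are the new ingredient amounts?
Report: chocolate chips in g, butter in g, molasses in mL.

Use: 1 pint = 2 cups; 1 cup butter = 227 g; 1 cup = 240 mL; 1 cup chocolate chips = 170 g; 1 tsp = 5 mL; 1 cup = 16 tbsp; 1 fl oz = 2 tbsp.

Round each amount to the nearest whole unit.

chocolate chips: 276 g; butter: 2582 g; molasses: 6240 mL

Scaling factor: 52/10 = 26/5 = 5.2.
chocolate chips: 5 tbsp × 26/5 ÷ 16 tbsp/cup × 170 g/cup ≈ 276 g
butter: (2 cup + 3 tbsp = 2.1875 cup) × 26/5 × 227 g/cup ≈ 2582 g
molasses: 2.5 pint × 26/5 × 2 cup/pint × 240 mL/cup = 6240 mL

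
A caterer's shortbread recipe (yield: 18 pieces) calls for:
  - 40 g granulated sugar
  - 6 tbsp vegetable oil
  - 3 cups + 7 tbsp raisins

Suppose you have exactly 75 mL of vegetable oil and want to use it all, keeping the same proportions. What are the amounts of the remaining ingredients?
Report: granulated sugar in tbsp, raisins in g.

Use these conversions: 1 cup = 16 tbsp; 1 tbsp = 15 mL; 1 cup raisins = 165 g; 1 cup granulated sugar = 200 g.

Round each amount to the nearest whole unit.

The original recipe has 90 mL of vegetable oil, so the scaling factor is 75 ÷ 90 = 5/6.
granulated sugar: 40 g × 5/6 ÷ 200 g/cup × 16 tbsp/cup ≈ 3 tbsp
raisins: (3 cup + 7 tbsp = 3.4375 cup) × 5/6 × 165 g/cup ≈ 473 g

granulated sugar: 3 tbsp; raisins: 473 g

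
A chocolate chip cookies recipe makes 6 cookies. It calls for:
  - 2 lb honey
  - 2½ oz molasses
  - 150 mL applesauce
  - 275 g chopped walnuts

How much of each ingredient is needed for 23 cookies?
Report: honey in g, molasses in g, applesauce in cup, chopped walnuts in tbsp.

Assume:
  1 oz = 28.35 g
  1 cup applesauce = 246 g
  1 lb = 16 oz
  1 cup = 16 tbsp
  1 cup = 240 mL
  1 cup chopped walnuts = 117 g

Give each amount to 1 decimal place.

honey: 3477.6 g; molasses: 271.7 g; applesauce: 2.4 cup; chopped walnuts: 144.2 tbsp

Scaling factor: 23/6.
honey: 2 lb × 23/6 × 16 oz/lb × 28.35 g/oz = 3477.6 g
molasses: 2.5 oz × 23/6 × 28.35 g/oz ≈ 271.7 g
applesauce: 150 mL × 23/6 ÷ 240 mL/cup ≈ 2.4 cup
chopped walnuts: 275 g × 23/6 ÷ 117 g/cup × 16 tbsp/cup ≈ 144.2 tbsp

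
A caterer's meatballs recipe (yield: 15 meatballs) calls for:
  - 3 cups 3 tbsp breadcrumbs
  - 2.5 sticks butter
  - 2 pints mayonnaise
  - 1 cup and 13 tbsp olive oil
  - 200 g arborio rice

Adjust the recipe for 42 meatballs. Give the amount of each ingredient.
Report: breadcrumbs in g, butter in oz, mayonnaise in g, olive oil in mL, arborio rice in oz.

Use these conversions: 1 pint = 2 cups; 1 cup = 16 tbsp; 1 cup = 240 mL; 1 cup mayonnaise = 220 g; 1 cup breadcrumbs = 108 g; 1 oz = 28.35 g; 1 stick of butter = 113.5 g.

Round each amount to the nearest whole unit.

Scaling factor: 42/15 = 14/5 = 2.8.
breadcrumbs: (3 cup + 3 tbsp = 3.1875 cup) × 14/5 × 108 g/cup ≈ 964 g
butter: 2.5 stick × 14/5 × 113.5 g/stick ÷ 28.35 g/oz ≈ 28 oz
mayonnaise: 2 pint × 14/5 × 2 cup/pint × 220 g/cup = 2464 g
olive oil: (1 cup + 13 tbsp = 1.8125 cup) × 14/5 × 240 mL/cup = 1218 mL
arborio rice: 200 g × 14/5 ÷ 28.35 g/oz ≈ 20 oz

breadcrumbs: 964 g; butter: 28 oz; mayonnaise: 2464 g; olive oil: 1218 mL; arborio rice: 20 oz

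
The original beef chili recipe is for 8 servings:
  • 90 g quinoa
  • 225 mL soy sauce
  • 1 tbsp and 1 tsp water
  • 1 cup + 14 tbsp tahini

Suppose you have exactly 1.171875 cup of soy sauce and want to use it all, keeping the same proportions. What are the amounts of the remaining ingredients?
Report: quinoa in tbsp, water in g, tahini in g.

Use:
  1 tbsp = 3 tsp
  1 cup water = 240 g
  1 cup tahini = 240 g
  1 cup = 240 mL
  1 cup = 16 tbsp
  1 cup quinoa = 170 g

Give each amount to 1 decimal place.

The original recipe has 0.9375 cup of soy sauce, so the scaling factor is 1.171875 ÷ 0.9375 = 5/4 = 1.25.
quinoa: 90 g × 5/4 ÷ 170 g/cup × 16 tbsp/cup ≈ 10.6 tbsp
water: (1 tbsp + 1 tsp = 4/3 tbsp) × 5/4 ÷ 16 tbsp/cup × 240 g/cup = 25.0 g
tahini: (1 cup + 14 tbsp = 1.875 cup) × 5/4 × 240 g/cup = 562.5 g

quinoa: 10.6 tbsp; water: 25.0 g; tahini: 562.5 g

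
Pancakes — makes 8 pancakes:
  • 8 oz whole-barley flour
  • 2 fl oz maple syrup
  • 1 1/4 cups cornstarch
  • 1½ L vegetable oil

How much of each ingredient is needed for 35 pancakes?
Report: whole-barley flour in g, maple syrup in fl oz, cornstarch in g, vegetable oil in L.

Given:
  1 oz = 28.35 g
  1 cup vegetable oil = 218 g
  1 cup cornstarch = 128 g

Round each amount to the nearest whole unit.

whole-barley flour: 992 g; maple syrup: 9 fl oz; cornstarch: 700 g; vegetable oil: 7 L

Scaling factor: 35/8 = 4.375.
whole-barley flour: 8 oz × 35/8 × 28.35 g/oz ≈ 992 g
maple syrup: 2 fl oz × 35/8 ≈ 9 fl oz
cornstarch: 1.25 cup × 35/8 × 128 g/cup = 700 g
vegetable oil: 1.5 L × 35/8 ≈ 7 L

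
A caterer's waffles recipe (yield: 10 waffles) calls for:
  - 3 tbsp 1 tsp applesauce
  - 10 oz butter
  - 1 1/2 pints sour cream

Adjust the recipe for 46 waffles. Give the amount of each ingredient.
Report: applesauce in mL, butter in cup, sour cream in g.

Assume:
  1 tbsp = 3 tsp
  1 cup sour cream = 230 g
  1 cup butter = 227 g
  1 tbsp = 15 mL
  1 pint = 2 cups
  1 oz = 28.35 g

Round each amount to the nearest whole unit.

Scaling factor: 46/10 = 23/5 = 4.6.
applesauce: (3 tbsp + 1 tsp = 10/3 tbsp) × 23/5 × 15 mL/tbsp = 230 mL
butter: 10 oz × 23/5 × 28.35 g/oz ÷ 227 g/cup ≈ 6 cup
sour cream: 1.5 pint × 23/5 × 2 cup/pint × 230 g/cup = 3174 g

applesauce: 230 mL; butter: 6 cup; sour cream: 3174 g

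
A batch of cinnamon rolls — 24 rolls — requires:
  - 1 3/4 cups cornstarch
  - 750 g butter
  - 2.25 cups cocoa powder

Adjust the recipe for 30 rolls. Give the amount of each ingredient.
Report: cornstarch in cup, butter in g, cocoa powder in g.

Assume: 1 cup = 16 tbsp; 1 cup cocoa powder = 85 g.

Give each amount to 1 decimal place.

Scaling factor: 30/24 = 5/4 = 1.25.
cornstarch: 1.75 cup × 5/4 ≈ 2.2 cup
butter: 750 g × 5/4 = 937.5 g
cocoa powder: 2.25 cup × 5/4 × 85 g/cup ≈ 239.1 g

cornstarch: 2.2 cup; butter: 937.5 g; cocoa powder: 239.1 g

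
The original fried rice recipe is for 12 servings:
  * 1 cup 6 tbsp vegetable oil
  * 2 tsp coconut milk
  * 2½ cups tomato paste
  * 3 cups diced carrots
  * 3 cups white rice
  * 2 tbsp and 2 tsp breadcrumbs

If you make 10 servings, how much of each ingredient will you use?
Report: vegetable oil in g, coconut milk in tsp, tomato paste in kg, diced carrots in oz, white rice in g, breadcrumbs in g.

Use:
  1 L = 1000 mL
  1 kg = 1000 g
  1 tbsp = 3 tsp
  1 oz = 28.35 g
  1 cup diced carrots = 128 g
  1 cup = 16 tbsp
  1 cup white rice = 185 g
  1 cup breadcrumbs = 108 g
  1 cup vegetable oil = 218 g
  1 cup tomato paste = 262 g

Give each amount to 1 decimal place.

Scaling factor: 10/12 = 5/6.
vegetable oil: (1 cup + 6 tbsp = 1.375 cup) × 5/6 × 218 g/cup ≈ 249.8 g
coconut milk: 2 tsp × 5/6 ≈ 1.7 tsp
tomato paste: 2.5 cup × 5/6 × 262 g/cup ÷ 1000 g/kg ≈ 0.5 kg
diced carrots: 3 cup × 5/6 × 128 g/cup ÷ 28.35 g/oz ≈ 11.3 oz
white rice: 3 cup × 5/6 × 185 g/cup = 462.5 g
breadcrumbs: (2 tbsp + 2 tsp = 8/3 tbsp) × 5/6 ÷ 16 tbsp/cup × 108 g/cup = 15.0 g

vegetable oil: 249.8 g; coconut milk: 1.7 tsp; tomato paste: 0.5 kg; diced carrots: 11.3 oz; white rice: 462.5 g; breadcrumbs: 15.0 g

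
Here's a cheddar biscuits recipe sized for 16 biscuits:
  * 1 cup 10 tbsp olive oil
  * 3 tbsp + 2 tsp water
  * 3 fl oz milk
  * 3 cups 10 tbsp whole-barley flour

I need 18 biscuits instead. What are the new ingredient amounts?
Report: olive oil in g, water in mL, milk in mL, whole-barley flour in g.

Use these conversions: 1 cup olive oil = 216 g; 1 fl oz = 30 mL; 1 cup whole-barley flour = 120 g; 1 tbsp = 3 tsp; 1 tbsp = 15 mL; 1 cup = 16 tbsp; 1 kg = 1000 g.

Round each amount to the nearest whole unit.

olive oil: 395 g; water: 62 mL; milk: 101 mL; whole-barley flour: 489 g

Scaling factor: 18/16 = 9/8 = 1.125.
olive oil: (1 cup + 10 tbsp = 1.625 cup) × 9/8 × 216 g/cup ≈ 395 g
water: (3 tbsp + 2 tsp = 11/3 tbsp) × 9/8 × 15 mL/tbsp ≈ 62 mL
milk: 3 fl oz × 9/8 × 30 mL/fl oz ≈ 101 mL
whole-barley flour: (3 cup + 10 tbsp = 3.625 cup) × 9/8 × 120 g/cup ≈ 489 g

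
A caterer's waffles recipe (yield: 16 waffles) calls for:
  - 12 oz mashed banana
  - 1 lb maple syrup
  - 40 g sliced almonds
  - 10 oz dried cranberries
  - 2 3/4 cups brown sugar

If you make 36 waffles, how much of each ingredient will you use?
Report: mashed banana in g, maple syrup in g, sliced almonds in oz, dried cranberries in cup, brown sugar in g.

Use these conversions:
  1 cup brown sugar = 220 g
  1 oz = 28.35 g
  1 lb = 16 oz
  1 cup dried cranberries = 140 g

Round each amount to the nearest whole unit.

Scaling factor: 36/16 = 9/4 = 2.25.
mashed banana: 12 oz × 9/4 × 28.35 g/oz ≈ 765 g
maple syrup: 1 lb × 9/4 × 16 oz/lb × 28.35 g/oz ≈ 1021 g
sliced almonds: 40 g × 9/4 ÷ 28.35 g/oz ≈ 3 oz
dried cranberries: 10 oz × 9/4 × 28.35 g/oz ÷ 140 g/cup ≈ 5 cup
brown sugar: 2.75 cup × 9/4 × 220 g/cup ≈ 1361 g

mashed banana: 765 g; maple syrup: 1021 g; sliced almonds: 3 oz; dried cranberries: 5 cup; brown sugar: 1361 g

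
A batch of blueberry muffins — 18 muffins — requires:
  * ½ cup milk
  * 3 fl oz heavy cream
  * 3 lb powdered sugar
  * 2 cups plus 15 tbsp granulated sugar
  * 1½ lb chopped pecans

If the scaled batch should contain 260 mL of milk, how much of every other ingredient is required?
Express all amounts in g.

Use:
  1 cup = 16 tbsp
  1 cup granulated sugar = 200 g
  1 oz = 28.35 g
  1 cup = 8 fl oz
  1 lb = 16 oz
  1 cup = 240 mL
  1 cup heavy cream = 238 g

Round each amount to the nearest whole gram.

The original recipe has 120 mL of milk, so the scaling factor is 260 ÷ 120 = 13/6.
heavy cream: 3 fl oz × 13/6 ÷ 8 fl oz/cup × 238 g/cup ≈ 193 g
powdered sugar: 3 lb × 13/6 × 16 oz/lb × 28.35 g/oz ≈ 2948 g
granulated sugar: (2 cup + 15 tbsp = 2.9375 cup) × 13/6 × 200 g/cup ≈ 1273 g
chopped pecans: 1.5 lb × 13/6 × 16 oz/lb × 28.35 g/oz ≈ 1474 g

heavy cream: 193 g; powdered sugar: 2948 g; granulated sugar: 1273 g; chopped pecans: 1474 g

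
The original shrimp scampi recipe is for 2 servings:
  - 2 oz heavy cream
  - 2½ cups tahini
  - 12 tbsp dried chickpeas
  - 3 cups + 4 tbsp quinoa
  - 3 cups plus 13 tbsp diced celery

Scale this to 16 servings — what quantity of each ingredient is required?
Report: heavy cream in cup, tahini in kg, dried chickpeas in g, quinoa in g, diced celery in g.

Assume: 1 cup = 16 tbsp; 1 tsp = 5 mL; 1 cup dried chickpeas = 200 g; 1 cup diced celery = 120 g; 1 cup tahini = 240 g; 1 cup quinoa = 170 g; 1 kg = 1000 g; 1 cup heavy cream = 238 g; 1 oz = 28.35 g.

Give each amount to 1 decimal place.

Scaling factor: 16/2 = 8.
heavy cream: 2 oz × 8 × 28.35 g/oz ÷ 238 g/cup ≈ 1.9 cup
tahini: 2.5 cup × 8 × 240 g/cup ÷ 1000 g/kg = 4.8 kg
dried chickpeas: 12 tbsp × 8 ÷ 16 tbsp/cup × 200 g/cup = 1200.0 g
quinoa: (3 cup + 4 tbsp = 3.25 cup) × 8 × 170 g/cup = 4420.0 g
diced celery: (3 cup + 13 tbsp = 3.8125 cup) × 8 × 120 g/cup = 3660.0 g

heavy cream: 1.9 cup; tahini: 4.8 kg; dried chickpeas: 1200.0 g; quinoa: 4420.0 g; diced celery: 3660.0 g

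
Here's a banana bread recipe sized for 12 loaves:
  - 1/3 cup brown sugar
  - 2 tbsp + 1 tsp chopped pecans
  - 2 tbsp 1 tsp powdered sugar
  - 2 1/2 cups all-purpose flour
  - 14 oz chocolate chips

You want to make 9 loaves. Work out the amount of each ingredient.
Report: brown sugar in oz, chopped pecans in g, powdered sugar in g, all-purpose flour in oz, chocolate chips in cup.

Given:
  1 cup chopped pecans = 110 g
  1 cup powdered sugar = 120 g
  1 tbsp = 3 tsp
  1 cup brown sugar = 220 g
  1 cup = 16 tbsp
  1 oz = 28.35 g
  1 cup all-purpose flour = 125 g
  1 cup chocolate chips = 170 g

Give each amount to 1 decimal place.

Scaling factor: 9/12 = 3/4 = 0.75.
brown sugar: 1/3 cup × 3/4 × 220 g/cup ÷ 28.35 g/oz ≈ 1.9 oz
chopped pecans: (2 tbsp + 1 tsp = 7/3 tbsp) × 3/4 ÷ 16 tbsp/cup × 110 g/cup ≈ 12.0 g
powdered sugar: (2 tbsp + 1 tsp = 7/3 tbsp) × 3/4 ÷ 16 tbsp/cup × 120 g/cup ≈ 13.1 g
all-purpose flour: 2.5 cup × 3/4 × 125 g/cup ÷ 28.35 g/oz ≈ 8.3 oz
chocolate chips: 14 oz × 3/4 × 28.35 g/oz ÷ 170 g/cup ≈ 1.8 cup

brown sugar: 1.9 oz; chopped pecans: 12.0 g; powdered sugar: 13.1 g; all-purpose flour: 8.3 oz; chocolate chips: 1.8 cup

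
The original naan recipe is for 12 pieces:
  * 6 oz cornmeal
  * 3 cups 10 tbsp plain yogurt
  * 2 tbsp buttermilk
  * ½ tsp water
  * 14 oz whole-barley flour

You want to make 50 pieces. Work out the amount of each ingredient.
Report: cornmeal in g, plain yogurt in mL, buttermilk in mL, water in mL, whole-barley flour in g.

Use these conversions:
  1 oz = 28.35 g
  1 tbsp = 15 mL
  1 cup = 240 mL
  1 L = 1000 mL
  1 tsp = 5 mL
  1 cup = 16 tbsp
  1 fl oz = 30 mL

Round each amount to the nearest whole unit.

cornmeal: 709 g; plain yogurt: 3625 mL; buttermilk: 125 mL; water: 10 mL; whole-barley flour: 1654 g

Scaling factor: 50/12 = 25/6.
cornmeal: 6 oz × 25/6 × 28.35 g/oz ≈ 709 g
plain yogurt: (3 cup + 10 tbsp = 3.625 cup) × 25/6 × 240 mL/cup = 3625 mL
buttermilk: 2 tbsp × 25/6 × 15 mL/tbsp = 125 mL
water: 0.5 tsp × 25/6 × 5 mL/tsp ≈ 10 mL
whole-barley flour: 14 oz × 25/6 × 28.35 g/oz ≈ 1654 g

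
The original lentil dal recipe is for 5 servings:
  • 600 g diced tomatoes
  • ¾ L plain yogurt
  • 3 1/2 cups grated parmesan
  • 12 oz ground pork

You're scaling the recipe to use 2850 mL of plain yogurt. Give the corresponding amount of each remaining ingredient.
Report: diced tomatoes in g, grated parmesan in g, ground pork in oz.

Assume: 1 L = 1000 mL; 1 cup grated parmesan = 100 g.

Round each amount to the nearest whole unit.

diced tomatoes: 2280 g; grated parmesan: 1330 g; ground pork: 46 oz

The original recipe has 750 mL of plain yogurt, so the scaling factor is 2850 ÷ 750 = 19/5 = 3.8.
diced tomatoes: 600 g × 19/5 = 2280 g
grated parmesan: 3.5 cup × 19/5 × 100 g/cup = 1330 g
ground pork: 12 oz × 19/5 ≈ 46 oz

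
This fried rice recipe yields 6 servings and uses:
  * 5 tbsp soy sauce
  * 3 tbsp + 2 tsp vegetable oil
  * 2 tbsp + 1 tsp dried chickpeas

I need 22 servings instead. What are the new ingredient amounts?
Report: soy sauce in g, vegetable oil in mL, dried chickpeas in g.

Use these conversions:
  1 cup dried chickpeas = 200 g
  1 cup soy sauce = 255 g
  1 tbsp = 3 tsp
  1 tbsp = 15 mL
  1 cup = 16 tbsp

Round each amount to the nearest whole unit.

soy sauce: 292 g; vegetable oil: 202 mL; dried chickpeas: 107 g

Scaling factor: 22/6 = 11/3.
soy sauce: 5 tbsp × 11/3 ÷ 16 tbsp/cup × 255 g/cup ≈ 292 g
vegetable oil: (3 tbsp + 2 tsp = 11/3 tbsp) × 11/3 × 15 mL/tbsp ≈ 202 mL
dried chickpeas: (2 tbsp + 1 tsp = 7/3 tbsp) × 11/3 ÷ 16 tbsp/cup × 200 g/cup ≈ 107 g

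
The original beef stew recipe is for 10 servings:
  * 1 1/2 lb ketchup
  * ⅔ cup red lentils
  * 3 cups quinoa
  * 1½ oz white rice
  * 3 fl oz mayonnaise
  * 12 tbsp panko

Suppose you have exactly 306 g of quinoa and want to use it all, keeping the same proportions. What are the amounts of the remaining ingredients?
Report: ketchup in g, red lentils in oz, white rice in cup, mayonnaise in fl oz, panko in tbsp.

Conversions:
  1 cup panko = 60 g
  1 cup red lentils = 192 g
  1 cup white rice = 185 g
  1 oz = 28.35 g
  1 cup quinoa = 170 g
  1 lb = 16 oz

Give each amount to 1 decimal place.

ketchup: 408.2 g; red lentils: 2.7 oz; white rice: 0.1 cup; mayonnaise: 1.8 fl oz; panko: 7.2 tbsp

The original recipe has 510 g of quinoa, so the scaling factor is 306 ÷ 510 = 3/5 = 0.6.
ketchup: 1.5 lb × 3/5 × 16 oz/lb × 28.35 g/oz ≈ 408.2 g
red lentils: 2/3 cup × 3/5 × 192 g/cup ÷ 28.35 g/oz ≈ 2.7 oz
white rice: 1.5 oz × 3/5 × 28.35 g/oz ÷ 185 g/cup ≈ 0.1 cup
mayonnaise: 3 fl oz × 3/5 = 1.8 fl oz
panko: 12 tbsp × 3/5 = 7.2 tbsp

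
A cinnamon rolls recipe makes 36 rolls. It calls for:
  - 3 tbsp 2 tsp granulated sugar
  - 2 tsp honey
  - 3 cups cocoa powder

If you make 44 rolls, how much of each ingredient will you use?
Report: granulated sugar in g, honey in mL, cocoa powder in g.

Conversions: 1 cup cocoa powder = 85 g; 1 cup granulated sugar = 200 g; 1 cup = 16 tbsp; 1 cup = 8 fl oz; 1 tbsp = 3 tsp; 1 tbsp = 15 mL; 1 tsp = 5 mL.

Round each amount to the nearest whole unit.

Scaling factor: 44/36 = 11/9.
granulated sugar: (3 tbsp + 2 tsp = 11/3 tbsp) × 11/9 ÷ 16 tbsp/cup × 200 g/cup ≈ 56 g
honey: 2 tsp × 11/9 × 5 mL/tsp ≈ 12 mL
cocoa powder: 3 cup × 11/9 × 85 g/cup ≈ 312 g

granulated sugar: 56 g; honey: 12 mL; cocoa powder: 312 g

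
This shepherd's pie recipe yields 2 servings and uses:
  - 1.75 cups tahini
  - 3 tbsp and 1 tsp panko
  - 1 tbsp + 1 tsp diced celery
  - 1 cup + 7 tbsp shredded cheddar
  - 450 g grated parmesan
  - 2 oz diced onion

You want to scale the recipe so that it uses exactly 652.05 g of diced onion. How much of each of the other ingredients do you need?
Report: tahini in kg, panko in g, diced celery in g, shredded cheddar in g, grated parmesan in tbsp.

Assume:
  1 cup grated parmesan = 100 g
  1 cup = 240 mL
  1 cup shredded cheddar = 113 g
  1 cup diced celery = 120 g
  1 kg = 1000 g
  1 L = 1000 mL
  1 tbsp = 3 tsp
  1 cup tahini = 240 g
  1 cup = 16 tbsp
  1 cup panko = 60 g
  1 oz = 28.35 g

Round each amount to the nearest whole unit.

The original recipe has 56.7 g of diced onion, so the scaling factor is 652.05 ÷ 56.7 = 23/2 = 11.5.
tahini: 1.75 cup × 23/2 × 240 g/cup ÷ 1000 g/kg ≈ 5 kg
panko: (3 tbsp + 1 tsp = 10/3 tbsp) × 23/2 ÷ 16 tbsp/cup × 60 g/cup ≈ 144 g
diced celery: (1 tbsp + 1 tsp = 4/3 tbsp) × 23/2 ÷ 16 tbsp/cup × 120 g/cup = 115 g
shredded cheddar: (1 cup + 7 tbsp = 1.4375 cup) × 23/2 × 113 g/cup ≈ 1868 g
grated parmesan: 450 g × 23/2 ÷ 100 g/cup × 16 tbsp/cup = 828 tbsp

tahini: 5 kg; panko: 144 g; diced celery: 115 g; shredded cheddar: 1868 g; grated parmesan: 828 tbsp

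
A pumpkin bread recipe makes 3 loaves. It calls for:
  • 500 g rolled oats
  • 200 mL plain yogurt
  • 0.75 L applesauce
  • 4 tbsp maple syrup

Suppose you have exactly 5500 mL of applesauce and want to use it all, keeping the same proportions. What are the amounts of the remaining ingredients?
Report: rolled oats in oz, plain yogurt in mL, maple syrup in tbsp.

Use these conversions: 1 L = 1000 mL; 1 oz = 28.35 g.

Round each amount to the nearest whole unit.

rolled oats: 129 oz; plain yogurt: 1467 mL; maple syrup: 29 tbsp

The original recipe has 750 mL of applesauce, so the scaling factor is 5500 ÷ 750 = 22/3.
rolled oats: 500 g × 22/3 ÷ 28.35 g/oz ≈ 129 oz
plain yogurt: 200 mL × 22/3 ≈ 1467 mL
maple syrup: 4 tbsp × 22/3 ≈ 29 tbsp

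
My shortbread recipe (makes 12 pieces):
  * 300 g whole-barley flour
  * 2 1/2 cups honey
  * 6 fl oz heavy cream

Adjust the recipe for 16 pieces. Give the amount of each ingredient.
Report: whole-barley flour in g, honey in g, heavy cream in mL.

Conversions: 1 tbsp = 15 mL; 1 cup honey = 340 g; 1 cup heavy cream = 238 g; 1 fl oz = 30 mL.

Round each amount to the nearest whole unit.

Scaling factor: 16/12 = 4/3.
whole-barley flour: 300 g × 4/3 = 400 g
honey: 2.5 cup × 4/3 × 340 g/cup ≈ 1133 g
heavy cream: 6 fl oz × 4/3 × 30 mL/fl oz = 240 mL

whole-barley flour: 400 g; honey: 1133 g; heavy cream: 240 mL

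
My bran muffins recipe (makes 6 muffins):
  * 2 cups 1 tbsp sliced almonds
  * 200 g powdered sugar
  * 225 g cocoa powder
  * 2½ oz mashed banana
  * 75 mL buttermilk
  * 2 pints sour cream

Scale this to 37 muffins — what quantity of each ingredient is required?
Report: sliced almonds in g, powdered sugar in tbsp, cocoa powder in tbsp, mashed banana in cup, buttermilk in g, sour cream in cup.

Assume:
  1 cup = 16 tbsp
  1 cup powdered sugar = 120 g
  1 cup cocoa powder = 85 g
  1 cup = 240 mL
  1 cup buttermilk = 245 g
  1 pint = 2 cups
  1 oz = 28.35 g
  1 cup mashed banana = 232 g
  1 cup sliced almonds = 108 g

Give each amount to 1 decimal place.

sliced almonds: 1373.6 g; powdered sugar: 164.4 tbsp; cocoa powder: 261.2 tbsp; mashed banana: 1.9 cup; buttermilk: 472.1 g; sour cream: 24.7 cup

Scaling factor: 37/6.
sliced almonds: (2 cup + 1 tbsp = 2.0625 cup) × 37/6 × 108 g/cup ≈ 1373.6 g
powdered sugar: 200 g × 37/6 ÷ 120 g/cup × 16 tbsp/cup ≈ 164.4 tbsp
cocoa powder: 225 g × 37/6 ÷ 85 g/cup × 16 tbsp/cup ≈ 261.2 tbsp
mashed banana: 2.5 oz × 37/6 × 28.35 g/oz ÷ 232 g/cup ≈ 1.9 cup
buttermilk: 75 mL × 37/6 ÷ 240 mL/cup × 245 g/cup ≈ 472.1 g
sour cream: 2 pint × 37/6 × 2 cup/pint ≈ 24.7 cup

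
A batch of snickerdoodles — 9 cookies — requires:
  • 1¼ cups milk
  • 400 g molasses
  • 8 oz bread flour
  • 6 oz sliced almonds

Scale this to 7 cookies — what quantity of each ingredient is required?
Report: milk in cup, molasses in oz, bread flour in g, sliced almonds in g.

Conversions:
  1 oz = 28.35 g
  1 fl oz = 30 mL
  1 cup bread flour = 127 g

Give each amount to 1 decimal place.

Scaling factor: 7/9.
milk: 1.25 cup × 7/9 ≈ 1.0 cup
molasses: 400 g × 7/9 ÷ 28.35 g/oz ≈ 11.0 oz
bread flour: 8 oz × 7/9 × 28.35 g/oz = 176.4 g
sliced almonds: 6 oz × 7/9 × 28.35 g/oz = 132.3 g

milk: 1.0 cup; molasses: 11.0 oz; bread flour: 176.4 g; sliced almonds: 132.3 g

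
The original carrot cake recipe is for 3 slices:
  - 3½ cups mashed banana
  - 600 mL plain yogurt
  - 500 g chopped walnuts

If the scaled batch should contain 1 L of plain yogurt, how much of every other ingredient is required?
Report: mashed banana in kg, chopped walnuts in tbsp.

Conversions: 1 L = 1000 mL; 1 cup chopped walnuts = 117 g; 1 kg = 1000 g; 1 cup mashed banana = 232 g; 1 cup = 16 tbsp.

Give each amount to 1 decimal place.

The original recipe has 0.6 L of plain yogurt, so the scaling factor is 1 ÷ 0.6 = 5/3.
mashed banana: 3.5 cup × 5/3 × 232 g/cup ÷ 1000 g/kg ≈ 1.4 kg
chopped walnuts: 500 g × 5/3 ÷ 117 g/cup × 16 tbsp/cup ≈ 114.0 tbsp

mashed banana: 1.4 kg; chopped walnuts: 114.0 tbsp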